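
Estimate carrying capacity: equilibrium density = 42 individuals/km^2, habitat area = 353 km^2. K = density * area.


K = 42 * 353 = 14826 individuals

14826 individuals


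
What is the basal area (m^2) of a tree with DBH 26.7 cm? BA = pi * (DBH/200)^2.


D/200 = 26.7/200 = 0.1335 m
(D/200)^2 = 0.1335^2 = 0.01782225
BA = 3.141593 * 0.01782225 = 0.0559903 ≈ 0.0560 m^2

0.0560 m^2


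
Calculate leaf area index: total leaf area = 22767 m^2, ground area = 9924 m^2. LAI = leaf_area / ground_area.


LAI = 22767 / 9924 = 2.2941 ≈ 2.29

2.29


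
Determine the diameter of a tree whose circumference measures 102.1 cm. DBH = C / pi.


DBH = C / pi = 102.1 / 3.141593 = 32.4994 ≈ 32.50 cm

32.50 cm


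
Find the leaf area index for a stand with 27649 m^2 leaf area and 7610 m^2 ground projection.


LAI = 27649 / 7610 = 3.6332 ≈ 3.63

3.63


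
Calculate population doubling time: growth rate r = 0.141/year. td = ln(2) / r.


td = ln(2) / 0.141 = 0.693147 / 0.141 = 4.91594 ≈ 4.9 years

4.9 years


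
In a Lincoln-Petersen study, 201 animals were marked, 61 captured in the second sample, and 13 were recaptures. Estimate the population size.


N = M * C / R = 201 * 61 / 13 = 12261 / 13 = 943.15 ≈ 943

943 individuals


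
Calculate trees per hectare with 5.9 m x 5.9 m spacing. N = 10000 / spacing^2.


N = 10000 / 5.9^2 = 10000 / 34.81 = 287.274 ≈ 287 trees/ha

287 trees/ha


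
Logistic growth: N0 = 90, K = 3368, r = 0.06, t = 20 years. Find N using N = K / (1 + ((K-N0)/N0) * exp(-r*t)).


(K - N0)/N0 = (3368 - 90)/90 = 3278/90 = 36.4222
r*t = 0.06 * 20 = 1.2; exp(-1.2) = 0.301194
36.4222 * 0.301194 = 10.9701
1 + 10.9701 = 11.9701
N = 3368 / 11.9701 = 281.368 ≈ 281

281


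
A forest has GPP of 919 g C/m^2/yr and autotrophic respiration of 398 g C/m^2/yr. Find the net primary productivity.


NPP = GPP - Ra = 919 - 398 = 521 g C/m^2/yr

521 g C/m^2/yr


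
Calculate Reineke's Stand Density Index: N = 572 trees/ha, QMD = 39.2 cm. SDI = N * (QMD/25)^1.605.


QMD/25 = 39.2/25 = 1.568
(1.568)^1.605 = exp(1.605 * ln(1.568)) = exp(1.605 * 0.449801) = exp(0.721931) = 2.05840
SDI = 572 * 2.05840 = 1177.40 ≈ 1177

1177


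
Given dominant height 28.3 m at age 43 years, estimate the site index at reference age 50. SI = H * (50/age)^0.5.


50/43 = 1.16279
(1.16279)^0.5 = 1.07833
SI = 28.3 * 1.07833 = 30.5167 ≈ 30.5 m

30.5 m


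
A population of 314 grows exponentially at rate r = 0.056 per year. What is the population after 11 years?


r*t = 0.056 * 11 = 0.616
exp(0.616) = 1.85151
N = 314 * 1.85151 = 581.374 ≈ 581

581


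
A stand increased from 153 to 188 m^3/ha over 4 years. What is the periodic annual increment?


PAI = (V2 - V1) / period = (188 - 153) / 4 = 35 / 4 = 8.75 m^3/ha/yr

8.75 m^3/ha/yr


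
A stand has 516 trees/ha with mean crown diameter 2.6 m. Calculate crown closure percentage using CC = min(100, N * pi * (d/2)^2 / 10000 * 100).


(d/2)^2 = (2.6/2)^2 = 1.3^2 = 1.69
Crown area = 3.141593 * 1.69 = 5.30929 m^2
N * area / 10000 * 100 = 516 * 5.30929 / 10000 * 100 = 27.3959
CC = min(100, 27.3959) = 27.3959 ≈ 27.4%

27.4%


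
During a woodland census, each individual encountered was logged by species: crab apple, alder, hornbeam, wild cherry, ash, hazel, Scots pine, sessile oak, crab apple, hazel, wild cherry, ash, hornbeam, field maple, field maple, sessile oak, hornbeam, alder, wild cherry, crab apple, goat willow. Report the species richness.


Total individuals logged = 21
Distinct species (count of individuals): crab apple (3), alder (2), hornbeam (3), wild cherry (3), ash (2), hazel (2), Scots pine (1), sessile oak (2), field maple (2), goat willow (1)
Species richness = number of distinct species = 10

10


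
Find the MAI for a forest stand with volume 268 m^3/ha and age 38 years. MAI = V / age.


MAI = 268 / 38 = 7.0526 ≈ 7.05 m^3/ha/yr

7.05 m^3/ha/yr


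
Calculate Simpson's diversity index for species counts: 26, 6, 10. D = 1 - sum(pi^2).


Total N = 26 + 6 + 10 = 42
Per-species terms:
  p = 26/42 = 0.619048; p^2 = 0.619048^2 = 0.383220
  p = 6/42 = 0.142857; p^2 = 0.142857^2 = 0.020408
  p = 10/42 = 0.238095; p^2 = 0.238095^2 = 0.056689
sum(p^2) = 0.383220 + 0.020408 + 0.056689 = 0.460317
D = 1 - 0.460317 = 0.539683 ≈ 0.5397

0.5397


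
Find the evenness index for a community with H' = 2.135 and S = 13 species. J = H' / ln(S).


ln(13) = 2.56495
J = H' / ln(S) = 2.135 / 2.56495 = 0.832375 ≈ 0.8324

0.8324


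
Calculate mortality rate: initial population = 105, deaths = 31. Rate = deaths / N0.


Mortality rate = 31 / 105 = 0.295238 ≈ 0.2952

0.2952


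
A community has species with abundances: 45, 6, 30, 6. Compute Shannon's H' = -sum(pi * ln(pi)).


Total N = 45 + 6 + 30 + 6 = 87
Per-species terms:
  p = 45/87 = 0.517241; ln(p) = -0.659246; p*ln(p) = 0.517241 * (-0.659246) = -0.340989
  p = 6/87 = 0.068966; ln(p) = -2.674142; p*ln(p) = 0.068966 * (-2.674142) = -0.184425
  p = 30/87 = 0.344828; ln(p) = -1.064710; p*ln(p) = 0.344828 * (-1.064710) = -0.367142
  p = 6/87 = 0.068966; ln(p) = -2.674142; p*ln(p) = 0.068966 * (-2.674142) = -0.184425
sum(p*ln(p)) = (-0.340989) + (-0.184425) + (-0.367142) + (-0.184425) = -1.076981
H' = -(-1.076981) = 1.076981 ≈ 1.0770

1.0770


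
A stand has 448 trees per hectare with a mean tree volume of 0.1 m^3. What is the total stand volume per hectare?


V_stand = 448 * 0.1 = 44.8 m^3/ha

44.8 m^3/ha


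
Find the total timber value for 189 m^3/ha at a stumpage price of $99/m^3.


Value = 189 * 99 = $18711/ha

$18711/ha


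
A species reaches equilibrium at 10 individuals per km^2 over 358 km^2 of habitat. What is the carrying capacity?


K = 10 * 358 = 3580 individuals

3580 individuals


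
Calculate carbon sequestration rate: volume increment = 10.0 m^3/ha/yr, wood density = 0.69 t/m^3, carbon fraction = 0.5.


C = 10.0 * 0.69 * 0.5 = 3.45 t C/ha/yr

3.45 t C/ha/yr


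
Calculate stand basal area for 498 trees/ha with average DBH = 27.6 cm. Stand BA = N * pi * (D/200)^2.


(D/200)^2 = (27.6/200)^2 = 0.138^2 = 0.019044
Individual BA = 3.141593 * 0.019044 = 0.0598285 m^2
Stand BA = 498 * 0.0598285 = 29.7946 ≈ 29.79 m^2/ha

29.79 m^2/ha


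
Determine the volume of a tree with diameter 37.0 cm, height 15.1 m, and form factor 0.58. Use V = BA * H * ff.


(D/200)^2 = (37.0/200)^2 = 0.185^2 = 0.034225
BA = 3.141593 * 0.034225 = 0.107521 m^2
V = 0.107521 * 15.1 * 0.58 = 0.941669 ≈ 0.942 m^3

0.942 m^3


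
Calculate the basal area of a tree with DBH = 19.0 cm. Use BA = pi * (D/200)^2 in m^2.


D/200 = 19.0/200 = 0.095 m
(D/200)^2 = 0.095^2 = 0.009025
BA = 3.141593 * 0.009025 = 0.0283529 ≈ 0.0284 m^2

0.0284 m^2


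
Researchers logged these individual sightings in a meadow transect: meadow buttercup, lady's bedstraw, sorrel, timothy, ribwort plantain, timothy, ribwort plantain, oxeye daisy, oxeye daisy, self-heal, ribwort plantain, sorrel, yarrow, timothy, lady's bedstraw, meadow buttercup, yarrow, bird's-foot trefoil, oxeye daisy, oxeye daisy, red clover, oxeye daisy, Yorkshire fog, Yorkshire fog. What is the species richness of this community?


Total individuals logged = 24
Distinct species (count of individuals): meadow buttercup (2), lady's bedstraw (2), sorrel (2), timothy (3), ribwort plantain (3), oxeye daisy (5), self-heal (1), yarrow (2), bird's-foot trefoil (1), red clover (1), Yorkshire fog (2)
Species richness = number of distinct species = 11

11


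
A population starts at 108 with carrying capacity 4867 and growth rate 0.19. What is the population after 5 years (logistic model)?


(K - N0)/N0 = (4867 - 108)/108 = 4759/108 = 44.0648
r*t = 0.19 * 5 = 0.95; exp(-0.95) = 0.386741
44.0648 * 0.386741 = 17.0417
1 + 17.0417 = 18.0417
N = 4867 / 18.0417 = 269.764 ≈ 270

270


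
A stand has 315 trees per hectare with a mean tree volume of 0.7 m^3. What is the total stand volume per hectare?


V_stand = 315 * 0.7 = 220.5 m^3/ha

220.5 m^3/ha


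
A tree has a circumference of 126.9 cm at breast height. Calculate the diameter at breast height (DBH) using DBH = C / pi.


DBH = C / pi = 126.9 / 3.141593 = 40.3935 ≈ 40.39 cm

40.39 cm


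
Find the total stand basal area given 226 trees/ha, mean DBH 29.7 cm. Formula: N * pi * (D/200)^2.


(D/200)^2 = (29.7/200)^2 = 0.1485^2 = 0.02205225
Individual BA = 3.141593 * 0.02205225 = 0.0692792 m^2
Stand BA = 226 * 0.0692792 = 15.6571 ≈ 15.66 m^2/ha

15.66 m^2/ha


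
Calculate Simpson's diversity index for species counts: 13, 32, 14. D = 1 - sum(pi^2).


Total N = 13 + 32 + 14 = 59
Per-species terms:
  p = 13/59 = 0.220339; p^2 = 0.220339^2 = 0.048549
  p = 32/59 = 0.542373; p^2 = 0.542373^2 = 0.294168
  p = 14/59 = 0.237288; p^2 = 0.237288^2 = 0.056306
sum(p^2) = 0.048549 + 0.294168 + 0.056306 = 0.399023
D = 1 - 0.399023 = 0.600977 ≈ 0.6010

0.6010


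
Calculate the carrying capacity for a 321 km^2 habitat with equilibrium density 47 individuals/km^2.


K = 47 * 321 = 15087 individuals

15087 individuals


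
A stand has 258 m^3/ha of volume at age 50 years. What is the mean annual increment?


MAI = 258 / 50 = 5.16 m^3/ha/yr

5.16 m^3/ha/yr


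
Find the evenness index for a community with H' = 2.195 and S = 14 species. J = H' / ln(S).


ln(14) = 2.63906
J = H' / ln(S) = 2.195 / 2.63906 = 0.831736 ≈ 0.8317

0.8317


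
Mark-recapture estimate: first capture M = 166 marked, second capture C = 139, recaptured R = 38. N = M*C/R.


N = M * C / R = 166 * 139 / 38 = 23074 / 38 = 607.21 ≈ 607

607 individuals


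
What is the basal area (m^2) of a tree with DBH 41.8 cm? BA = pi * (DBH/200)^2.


D/200 = 41.8/200 = 0.209 m
(D/200)^2 = 0.209^2 = 0.043681
BA = 3.141593 * 0.043681 = 0.137228 ≈ 0.1372 m^2

0.1372 m^2


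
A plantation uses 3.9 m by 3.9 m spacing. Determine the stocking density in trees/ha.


N = 10000 / 3.9^2 = 10000 / 15.21 = 657.462 ≈ 657 trees/ha

657 trees/ha


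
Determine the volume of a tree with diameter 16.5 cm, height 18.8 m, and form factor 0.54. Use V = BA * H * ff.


(D/200)^2 = (16.5/200)^2 = 0.0825^2 = 0.00680625
BA = 3.141593 * 0.00680625 = 0.0213825 m^2
V = 0.0213825 * 18.8 * 0.54 = 0.217075 ≈ 0.217 m^3

0.217 m^3


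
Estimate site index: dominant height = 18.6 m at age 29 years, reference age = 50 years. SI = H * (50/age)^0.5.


50/29 = 1.72414
(1.72414)^0.5 = 1.31307
SI = 18.6 * 1.31307 = 24.4231 ≈ 24.4 m

24.4 m


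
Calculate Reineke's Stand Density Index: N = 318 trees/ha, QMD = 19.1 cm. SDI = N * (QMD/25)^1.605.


QMD/25 = 19.1/25 = 0.764
(0.764)^1.605 = exp(1.605 * ln(0.764)) = exp(1.605 * (-0.269187)) = exp(-0.432045) = 0.649180
SDI = 318 * 0.649180 = 206.439 ≈ 206

206


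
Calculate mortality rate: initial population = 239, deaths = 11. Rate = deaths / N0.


Mortality rate = 11 / 239 = 0.046025 ≈ 0.0460

0.0460


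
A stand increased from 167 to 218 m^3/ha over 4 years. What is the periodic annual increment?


PAI = (V2 - V1) / period = (218 - 167) / 4 = 51 / 4 = 12.75 m^3/ha/yr

12.75 m^3/ha/yr


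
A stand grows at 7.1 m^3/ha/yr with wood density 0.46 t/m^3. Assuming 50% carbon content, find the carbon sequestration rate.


C = 7.1 * 0.46 * 0.5 = 1.633 ≈ 1.63 t C/ha/yr

1.63 t C/ha/yr


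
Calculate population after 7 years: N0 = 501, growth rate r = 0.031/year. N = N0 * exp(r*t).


r*t = 0.031 * 7 = 0.217
exp(0.217) = 1.24234
N = 501 * 1.24234 = 622.412 ≈ 622

622


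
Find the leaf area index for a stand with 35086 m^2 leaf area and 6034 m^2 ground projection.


LAI = 35086 / 6034 = 5.8147 ≈ 5.81

5.81


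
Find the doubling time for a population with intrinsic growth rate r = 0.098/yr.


td = ln(2) / 0.098 = 0.693147 / 0.098 = 7.07293 ≈ 7.1 years

7.1 years


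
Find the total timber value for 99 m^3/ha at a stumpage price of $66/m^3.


Value = 99 * 66 = $6534/ha

$6534/ha


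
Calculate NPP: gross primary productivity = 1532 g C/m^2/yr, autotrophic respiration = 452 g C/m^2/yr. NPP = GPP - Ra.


NPP = GPP - Ra = 1532 - 452 = 1080 g C/m^2/yr

1080 g C/m^2/yr


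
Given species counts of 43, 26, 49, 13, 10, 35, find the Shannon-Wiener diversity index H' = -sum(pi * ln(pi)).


Total N = 43 + 26 + 49 + 13 + 10 + 35 = 176
Per-species terms:
  p = 43/176 = 0.244318; ln(p) = -1.409285; p*ln(p) = 0.244318 * (-1.409285) = -0.344314
  p = 26/176 = 0.147727; ln(p) = -1.912389; p*ln(p) = 0.147727 * (-1.912389) = -0.282511
  p = 49/176 = 0.278409; ln(p) = -1.278664; p*ln(p) = 0.278409 * (-1.278664) = -0.355992
  p = 13/176 = 0.073864; ln(p) = -2.605530; p*ln(p) = 0.073864 * (-2.605530) = -0.192455
  p = 10/176 = 0.056818; ln(p) = -2.867902; p*ln(p) = 0.056818 * (-2.867902) = -0.162948
  p = 35/176 = 0.198864; ln(p) = -1.615134; p*ln(p) = 0.198864 * (-1.615134) = -0.321192
sum(p*ln(p)) = (-0.344314) + (-0.282511) + (-0.355992) + (-0.192455) + (-0.162948) + (-0.321192) = -1.659412
H' = -(-1.659412) = 1.659412 ≈ 1.6594

1.6594


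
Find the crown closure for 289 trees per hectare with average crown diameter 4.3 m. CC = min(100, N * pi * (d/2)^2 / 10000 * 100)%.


(d/2)^2 = (4.3/2)^2 = 2.15^2 = 4.6225
Crown area = 3.141593 * 4.6225 = 14.5220 m^2
N * area / 10000 * 100 = 289 * 14.5220 / 10000 * 100 = 41.9686
CC = min(100, 41.9686) = 41.9686 ≈ 42.0%

42.0%


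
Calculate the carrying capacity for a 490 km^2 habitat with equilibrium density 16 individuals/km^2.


K = 16 * 490 = 7840 individuals

7840 individuals


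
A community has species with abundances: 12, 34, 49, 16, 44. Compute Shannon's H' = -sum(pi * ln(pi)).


Total N = 12 + 34 + 49 + 16 + 44 = 155
Per-species terms:
  p = 12/155 = 0.077419; ln(p) = -2.558523; p*ln(p) = 0.077419 * (-2.558523) = -0.198078
  p = 34/155 = 0.219355; ln(p) = -1.517064; p*ln(p) = 0.219355 * (-1.517064) = -0.332776
  p = 49/155 = 0.316129; ln(p) = -1.151605; p*ln(p) = 0.316129 * (-1.151605) = -0.364056
  p = 16/155 = 0.103226; ln(p) = -2.270835; p*ln(p) = 0.103226 * (-2.270835) = -0.234409
  p = 44/155 = 0.283871; ln(p) = -1.259235; p*ln(p) = 0.283871 * (-1.259235) = -0.357460
sum(p*ln(p)) = (-0.198078) + (-0.332776) + (-0.364056) + (-0.234409) + (-0.357460) = -1.486779
H' = -(-1.486779) = 1.486779 ≈ 1.4868

1.4868


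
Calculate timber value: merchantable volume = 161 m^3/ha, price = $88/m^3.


Value = 161 * 88 = $14168/ha

$14168/ha


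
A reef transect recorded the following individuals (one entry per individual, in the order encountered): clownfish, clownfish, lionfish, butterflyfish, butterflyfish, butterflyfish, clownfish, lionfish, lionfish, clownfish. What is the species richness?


Total individuals logged = 10
Distinct species (count of individuals): clownfish (4), lionfish (3), butterflyfish (3)
Species richness = number of distinct species = 3

3


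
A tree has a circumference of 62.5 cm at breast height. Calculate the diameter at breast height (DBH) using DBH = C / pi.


DBH = C / pi = 62.5 / 3.141593 = 19.8944 ≈ 19.89 cm

19.89 cm


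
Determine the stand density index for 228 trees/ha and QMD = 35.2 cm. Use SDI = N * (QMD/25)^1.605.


QMD/25 = 35.2/25 = 1.408
(1.408)^1.605 = exp(1.605 * ln(1.408)) = exp(1.605 * 0.342170) = exp(0.549183) = 1.73184
SDI = 228 * 1.73184 = 394.860 ≈ 395

395


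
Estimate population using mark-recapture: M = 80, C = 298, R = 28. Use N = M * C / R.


N = M * C / R = 80 * 298 / 28 = 23840 / 28 = 851.43 ≈ 851

851 individuals


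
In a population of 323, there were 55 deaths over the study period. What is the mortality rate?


Mortality rate = 55 / 323 = 0.170279 ≈ 0.1703

0.1703


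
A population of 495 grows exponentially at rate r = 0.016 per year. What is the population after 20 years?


r*t = 0.016 * 20 = 0.32
exp(0.32) = 1.37713
N = 495 * 1.37713 = 681.679 ≈ 682

682


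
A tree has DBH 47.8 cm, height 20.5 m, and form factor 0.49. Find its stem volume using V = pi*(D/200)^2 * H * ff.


(D/200)^2 = (47.8/200)^2 = 0.239^2 = 0.057121
BA = 3.141593 * 0.057121 = 0.179451 m^2
V = 0.179451 * 20.5 * 0.49 = 1.80259 ≈ 1.803 m^3

1.803 m^3


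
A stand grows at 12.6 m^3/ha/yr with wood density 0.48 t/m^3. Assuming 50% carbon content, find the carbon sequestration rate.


C = 12.6 * 0.48 * 0.5 = 3.024 ≈ 3.02 t C/ha/yr

3.02 t C/ha/yr


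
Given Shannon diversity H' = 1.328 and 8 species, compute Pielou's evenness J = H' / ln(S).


ln(8) = 2.07944
J = H' / ln(S) = 1.328 / 2.07944 = 0.638633 ≈ 0.6386

0.6386


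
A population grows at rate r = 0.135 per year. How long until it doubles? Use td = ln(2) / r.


td = ln(2) / 0.135 = 0.693147 / 0.135 = 5.13442 ≈ 5.1 years

5.1 years


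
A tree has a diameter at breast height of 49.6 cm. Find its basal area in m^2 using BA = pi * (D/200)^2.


D/200 = 49.6/200 = 0.248 m
(D/200)^2 = 0.248^2 = 0.061504
BA = 3.141593 * 0.061504 = 0.193221 ≈ 0.1932 m^2

0.1932 m^2


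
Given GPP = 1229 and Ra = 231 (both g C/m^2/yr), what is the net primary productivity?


NPP = GPP - Ra = 1229 - 231 = 998 g C/m^2/yr

998 g C/m^2/yr


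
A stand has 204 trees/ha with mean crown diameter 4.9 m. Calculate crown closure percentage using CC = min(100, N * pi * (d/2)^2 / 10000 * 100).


(d/2)^2 = (4.9/2)^2 = 2.45^2 = 6.0025
Crown area = 3.141593 * 6.0025 = 18.8574 m^2
N * area / 10000 * 100 = 204 * 18.8574 / 10000 * 100 = 38.4691
CC = min(100, 38.4691) = 38.4691 ≈ 38.5%

38.5%


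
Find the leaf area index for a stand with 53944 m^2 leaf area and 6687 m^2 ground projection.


LAI = 53944 / 6687 = 8.0670 ≈ 8.07

8.07


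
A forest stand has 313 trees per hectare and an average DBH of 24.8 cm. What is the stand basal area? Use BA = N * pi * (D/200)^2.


(D/200)^2 = (24.8/200)^2 = 0.124^2 = 0.015376
Individual BA = 3.141593 * 0.015376 = 0.0483051 m^2
Stand BA = 313 * 0.0483051 = 15.1195 ≈ 15.12 m^2/ha

15.12 m^2/ha


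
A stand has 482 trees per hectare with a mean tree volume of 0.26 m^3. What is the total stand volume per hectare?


V_stand = 482 * 0.26 = 125.32 ≈ 125.3 m^3/ha

125.3 m^3/ha


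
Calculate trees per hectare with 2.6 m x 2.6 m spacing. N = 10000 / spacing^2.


N = 10000 / 2.6^2 = 10000 / 6.76 = 1479.29 ≈ 1479 trees/ha

1479 trees/ha


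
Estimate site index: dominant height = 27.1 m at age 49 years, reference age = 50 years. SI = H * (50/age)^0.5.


50/49 = 1.02041
(1.02041)^0.5 = 1.01015
SI = 27.1 * 1.01015 = 27.3751 ≈ 27.4 m

27.4 m


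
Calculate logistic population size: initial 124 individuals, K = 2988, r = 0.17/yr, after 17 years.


(K - N0)/N0 = (2988 - 124)/124 = 2864/124 = 23.0968
r*t = 0.17 * 17 = 2.89; exp(-2.89) = 0.0555762
23.0968 * 0.0555762 = 1.28363
1 + 1.28363 = 2.28363
N = 2988 / 2.28363 = 1308.44 ≈ 1308

1308


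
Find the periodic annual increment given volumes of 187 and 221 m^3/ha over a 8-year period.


PAI = (V2 - V1) / period = (221 - 187) / 8 = 34 / 8 = 4.25 m^3/ha/yr

4.25 m^3/ha/yr


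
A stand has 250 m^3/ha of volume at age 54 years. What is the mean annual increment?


MAI = 250 / 54 = 4.6296 ≈ 4.63 m^3/ha/yr

4.63 m^3/ha/yr


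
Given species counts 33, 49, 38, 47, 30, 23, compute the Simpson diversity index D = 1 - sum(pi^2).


Total N = 33 + 49 + 38 + 47 + 30 + 23 = 220
Per-species terms:
  p = 33/220 = 0.150000; p^2 = 0.150000^2 = 0.022500
  p = 49/220 = 0.222727; p^2 = 0.222727^2 = 0.049607
  p = 38/220 = 0.172727; p^2 = 0.172727^2 = 0.029835
  p = 47/220 = 0.213636; p^2 = 0.213636^2 = 0.045640
  p = 30/220 = 0.136364; p^2 = 0.136364^2 = 0.018595
  p = 23/220 = 0.104545; p^2 = 0.104545^2 = 0.010930
sum(p^2) = 0.022500 + 0.049607 + 0.029835 + 0.045640 + 0.018595 + 0.010930 = 0.177107
D = 1 - 0.177107 = 0.822893 ≈ 0.8229

0.8229


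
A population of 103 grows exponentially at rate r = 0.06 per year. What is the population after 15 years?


r*t = 0.06 * 15 = 0.9
exp(0.9) = 2.45960
N = 103 * 2.45960 = 253.339 ≈ 253

253


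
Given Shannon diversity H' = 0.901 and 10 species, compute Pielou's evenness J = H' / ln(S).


ln(10) = 2.30259
J = H' / ln(S) = 0.901 / 2.30259 = 0.391298 ≈ 0.3913

0.3913


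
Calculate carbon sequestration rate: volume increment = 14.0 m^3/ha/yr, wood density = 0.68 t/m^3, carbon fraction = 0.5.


C = 14.0 * 0.68 * 0.5 = 4.76 t C/ha/yr

4.76 t C/ha/yr


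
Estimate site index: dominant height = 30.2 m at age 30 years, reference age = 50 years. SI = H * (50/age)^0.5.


50/30 = 1.66667
(1.66667)^0.5 = 1.29100
SI = 30.2 * 1.29100 = 38.9882 ≈ 39.0 m

39.0 m


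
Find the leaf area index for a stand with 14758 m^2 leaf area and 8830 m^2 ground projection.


LAI = 14758 / 8830 = 1.6713 ≈ 1.67

1.67


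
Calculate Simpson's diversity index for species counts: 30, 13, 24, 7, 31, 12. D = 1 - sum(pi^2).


Total N = 30 + 13 + 24 + 7 + 31 + 12 = 117
Per-species terms:
  p = 30/117 = 0.256410; p^2 = 0.256410^2 = 0.065746
  p = 13/117 = 0.111111; p^2 = 0.111111^2 = 0.012346
  p = 24/117 = 0.205128; p^2 = 0.205128^2 = 0.042077
  p = 7/117 = 0.059829; p^2 = 0.059829^2 = 0.003580
  p = 31/117 = 0.264957; p^2 = 0.264957^2 = 0.070202
  p = 12/117 = 0.102564; p^2 = 0.102564^2 = 0.010519
sum(p^2) = 0.065746 + 0.012346 + 0.042077 + 0.003580 + 0.070202 + 0.010519 = 0.204470
D = 1 - 0.204470 = 0.795530 ≈ 0.7955

0.7955


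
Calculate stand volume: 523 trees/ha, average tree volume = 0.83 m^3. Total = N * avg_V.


V_stand = 523 * 0.83 = 434.09 ≈ 434.1 m^3/ha

434.1 m^3/ha


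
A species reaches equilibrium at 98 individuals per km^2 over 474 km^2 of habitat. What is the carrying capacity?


K = 98 * 474 = 46452 individuals

46452 individuals


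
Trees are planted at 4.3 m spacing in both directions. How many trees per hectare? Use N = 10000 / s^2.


N = 10000 / 4.3^2 = 10000 / 18.49 = 540.833 ≈ 541 trees/ha

541 trees/ha


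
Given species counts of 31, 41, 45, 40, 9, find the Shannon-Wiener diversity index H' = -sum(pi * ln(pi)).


Total N = 31 + 41 + 45 + 40 + 9 = 166
Per-species terms:
  p = 31/166 = 0.186747; ln(p) = -1.678001; p*ln(p) = 0.186747 * (-1.678001) = -0.313362
  p = 41/166 = 0.246988; ln(p) = -1.398416; p*ln(p) = 0.246988 * (-1.398416) = -0.345392
  p = 45/166 = 0.271084; ln(p) = -1.305327; p*ln(p) = 0.271084 * (-1.305327) = -0.353853
  p = 40/166 = 0.240964; ln(p) = -1.423108; p*ln(p) = 0.240964 * (-1.423108) = -0.342918
  p = 9/166 = 0.054217; ln(p) = -2.914761; p*ln(p) = 0.054217 * (-2.914761) = -0.158030
sum(p*ln(p)) = (-0.313362) + (-0.345392) + (-0.353853) + (-0.342918) + (-0.158030) = -1.513555
H' = -(-1.513555) = 1.513555 ≈ 1.5136

1.5136


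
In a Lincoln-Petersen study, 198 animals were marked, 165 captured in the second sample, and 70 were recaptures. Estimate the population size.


N = M * C / R = 198 * 165 / 70 = 32670 / 70 = 466.71 ≈ 467

467 individuals


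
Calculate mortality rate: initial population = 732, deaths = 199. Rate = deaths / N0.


Mortality rate = 199 / 732 = 0.271858 ≈ 0.2719

0.2719


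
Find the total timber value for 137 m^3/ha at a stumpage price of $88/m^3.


Value = 137 * 88 = $12056/ha

$12056/ha


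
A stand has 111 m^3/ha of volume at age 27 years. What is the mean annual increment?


MAI = 111 / 27 = 4.1111 ≈ 4.11 m^3/ha/yr

4.11 m^3/ha/yr


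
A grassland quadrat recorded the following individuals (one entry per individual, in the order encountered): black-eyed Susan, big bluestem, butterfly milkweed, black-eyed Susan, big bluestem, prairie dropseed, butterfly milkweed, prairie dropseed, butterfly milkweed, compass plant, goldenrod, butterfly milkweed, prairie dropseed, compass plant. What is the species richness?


Total individuals logged = 14
Distinct species (count of individuals): black-eyed Susan (2), big bluestem (2), butterfly milkweed (4), prairie dropseed (3), compass plant (2), goldenrod (1)
Species richness = number of distinct species = 6

6


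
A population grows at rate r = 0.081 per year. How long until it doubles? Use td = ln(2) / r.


td = ln(2) / 0.081 = 0.693147 / 0.081 = 8.55737 ≈ 8.6 years

8.6 years


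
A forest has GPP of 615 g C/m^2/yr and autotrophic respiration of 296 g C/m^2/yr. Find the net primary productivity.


NPP = GPP - Ra = 615 - 296 = 319 g C/m^2/yr

319 g C/m^2/yr


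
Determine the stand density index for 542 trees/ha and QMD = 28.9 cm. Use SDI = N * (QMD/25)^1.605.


QMD/25 = 28.9/25 = 1.156
(1.156)^1.605 = exp(1.605 * ln(1.156)) = exp(1.605 * 0.144966) = exp(0.232670) = 1.26196
SDI = 542 * 1.26196 = 683.982 ≈ 684

684


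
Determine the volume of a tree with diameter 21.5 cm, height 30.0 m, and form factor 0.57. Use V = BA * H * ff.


(D/200)^2 = (21.5/200)^2 = 0.1075^2 = 0.01155625
BA = 3.141593 * 0.01155625 = 0.0363050 m^2
V = 0.0363050 * 30.0 * 0.57 = 0.620816 ≈ 0.621 m^3

0.621 m^3


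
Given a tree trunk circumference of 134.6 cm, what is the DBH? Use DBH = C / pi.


DBH = C / pi = 134.6 / 3.141593 = 42.8445 ≈ 42.84 cm

42.84 cm


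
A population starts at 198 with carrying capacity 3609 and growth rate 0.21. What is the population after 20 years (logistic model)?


(K - N0)/N0 = (3609 - 198)/198 = 3411/198 = 17.2273
r*t = 0.21 * 20 = 4.2; exp(-4.2) = 0.0149956
17.2273 * 0.0149956 = 0.258334
1 + 0.258334 = 1.25833
N = 3609 / 1.25833 = 2868.09 ≈ 2868

2868


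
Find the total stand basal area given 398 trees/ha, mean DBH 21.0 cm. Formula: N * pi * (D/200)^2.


(D/200)^2 = (21.0/200)^2 = 0.105^2 = 0.011025
Individual BA = 3.141593 * 0.011025 = 0.0346361 m^2
Stand BA = 398 * 0.0346361 = 13.7852 ≈ 13.79 m^2/ha

13.79 m^2/ha


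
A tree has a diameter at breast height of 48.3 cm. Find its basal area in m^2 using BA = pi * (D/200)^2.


D/200 = 48.3/200 = 0.2415 m
(D/200)^2 = 0.2415^2 = 0.05832225
BA = 3.141593 * 0.05832225 = 0.183225 ≈ 0.1832 m^2

0.1832 m^2


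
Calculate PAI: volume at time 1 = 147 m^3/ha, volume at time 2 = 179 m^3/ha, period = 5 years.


PAI = (V2 - V1) / period = (179 - 147) / 5 = 32 / 5 = 6.40 m^3/ha/yr

6.40 m^3/ha/yr


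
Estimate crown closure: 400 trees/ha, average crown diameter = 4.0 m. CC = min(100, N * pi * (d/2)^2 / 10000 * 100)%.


(d/2)^2 = (4.0/2)^2 = 2^2 = 4
Crown area = 3.141593 * 4 = 12.5664 m^2
N * area / 10000 * 100 = 400 * 12.5664 / 10000 * 100 = 50.2656
CC = min(100, 50.2656) = 50.2656 ≈ 50.3%

50.3%


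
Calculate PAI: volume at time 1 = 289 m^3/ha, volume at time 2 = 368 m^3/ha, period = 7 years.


PAI = (V2 - V1) / period = (368 - 289) / 7 = 79 / 7 = 11.2857 ≈ 11.29 m^3/ha/yr

11.29 m^3/ha/yr


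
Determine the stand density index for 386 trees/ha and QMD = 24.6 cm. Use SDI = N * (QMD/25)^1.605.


QMD/25 = 24.6/25 = 0.984
(0.984)^1.605 = exp(1.605 * ln(0.984)) = exp(1.605 * (-0.0161294)) = exp(-0.0258877) = 0.974445
SDI = 386 * 0.974445 = 376.136 ≈ 376

376


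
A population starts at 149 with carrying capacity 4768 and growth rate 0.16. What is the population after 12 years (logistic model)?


(K - N0)/N0 = (4768 - 149)/149 = 4619/149 = 31.0000
r*t = 0.16 * 12 = 1.92; exp(-1.92) = 0.146607
31.0000 * 0.146607 = 4.54482
1 + 4.54482 = 5.54482
N = 4768 / 5.54482 = 859.902 ≈ 860

860


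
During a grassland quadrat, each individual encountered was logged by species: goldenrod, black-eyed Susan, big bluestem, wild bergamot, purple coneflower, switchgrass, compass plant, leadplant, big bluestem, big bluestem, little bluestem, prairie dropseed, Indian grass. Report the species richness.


Total individuals logged = 13
Distinct species (count of individuals): goldenrod (1), black-eyed Susan (1), big bluestem (3), wild bergamot (1), purple coneflower (1), switchgrass (1), compass plant (1), leadplant (1), little bluestem (1), prairie dropseed (1), Indian grass (1)
Species richness = number of distinct species = 11

11


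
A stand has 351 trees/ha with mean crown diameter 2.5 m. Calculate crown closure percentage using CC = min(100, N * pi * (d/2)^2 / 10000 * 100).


(d/2)^2 = (2.5/2)^2 = 1.25^2 = 1.5625
Crown area = 3.141593 * 1.5625 = 4.90874 m^2
N * area / 10000 * 100 = 351 * 4.90874 / 10000 * 100 = 17.2297
CC = min(100, 17.2297) = 17.2297 ≈ 17.2%

17.2%


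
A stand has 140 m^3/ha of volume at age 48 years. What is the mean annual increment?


MAI = 140 / 48 = 2.9167 ≈ 2.92 m^3/ha/yr

2.92 m^3/ha/yr


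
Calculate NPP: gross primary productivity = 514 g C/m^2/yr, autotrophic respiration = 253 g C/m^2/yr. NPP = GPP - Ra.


NPP = GPP - Ra = 514 - 253 = 261 g C/m^2/yr

261 g C/m^2/yr


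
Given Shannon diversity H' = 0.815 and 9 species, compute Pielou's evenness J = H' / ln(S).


ln(9) = 2.19722
J = H' / ln(S) = 0.815 / 2.19722 = 0.370923 ≈ 0.3709

0.3709


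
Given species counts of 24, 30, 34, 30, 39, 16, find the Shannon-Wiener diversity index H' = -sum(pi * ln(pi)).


Total N = 24 + 30 + 34 + 30 + 39 + 16 = 173
Per-species terms:
  p = 24/173 = 0.138728; ln(p) = -1.975240; p*ln(p) = 0.138728 * (-1.975240) = -0.274021
  p = 30/173 = 0.173410; ln(p) = -1.752097; p*ln(p) = 0.173410 * (-1.752097) = -0.303831
  p = 34/173 = 0.196532; ln(p) = -1.626930; p*ln(p) = 0.196532 * (-1.626930) = -0.319744
  p = 30/173 = 0.173410; ln(p) = -1.752097; p*ln(p) = 0.173410 * (-1.752097) = -0.303831
  p = 39/173 = 0.225434; ln(p) = -1.489728; p*ln(p) = 0.225434 * (-1.489728) = -0.335835
  p = 16/173 = 0.092486; ln(p) = -2.380698; p*ln(p) = 0.092486 * (-2.380698) = -0.220181
sum(p*ln(p)) = (-0.274021) + (-0.303831) + (-0.319744) + (-0.303831) + (-0.335835) + (-0.220181) = -1.757443
H' = -(-1.757443) = 1.757443 ≈ 1.7574

1.7574


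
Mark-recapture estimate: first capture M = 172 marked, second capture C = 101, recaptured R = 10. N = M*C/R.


N = M * C / R = 172 * 101 / 10 = 17372 / 10 = 1737.20 ≈ 1737

1737 individuals


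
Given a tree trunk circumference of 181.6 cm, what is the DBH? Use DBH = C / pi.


DBH = C / pi = 181.6 / 3.141593 = 57.8051 ≈ 57.81 cm

57.81 cm


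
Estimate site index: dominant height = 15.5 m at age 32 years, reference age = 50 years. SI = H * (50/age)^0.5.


50/32 = 1.56250
(1.56250)^0.5 = 1.25000
SI = 15.5 * 1.25000 = 19.3750 ≈ 19.4 m

19.4 m


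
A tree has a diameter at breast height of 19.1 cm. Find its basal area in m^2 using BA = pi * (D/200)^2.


D/200 = 19.1/200 = 0.0955 m
(D/200)^2 = 0.0955^2 = 0.00912025
BA = 3.141593 * 0.00912025 = 0.0286521 ≈ 0.0287 m^2

0.0287 m^2


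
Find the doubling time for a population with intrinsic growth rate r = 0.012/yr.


td = ln(2) / 0.012 = 0.693147 / 0.012 = 57.7623 ≈ 57.8 years

57.8 years


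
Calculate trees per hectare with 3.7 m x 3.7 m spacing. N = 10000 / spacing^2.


N = 10000 / 3.7^2 = 10000 / 13.69 = 730.460 ≈ 730 trees/ha

730 trees/ha


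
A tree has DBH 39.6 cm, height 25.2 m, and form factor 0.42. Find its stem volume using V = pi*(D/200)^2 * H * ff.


(D/200)^2 = (39.6/200)^2 = 0.198^2 = 0.039204
BA = 3.141593 * 0.039204 = 0.123163 m^2
V = 0.123163 * 25.2 * 0.42 = 1.30356 ≈ 1.304 m^3

1.304 m^3


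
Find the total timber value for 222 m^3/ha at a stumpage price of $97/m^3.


Value = 222 * 97 = $21534/ha

$21534/ha


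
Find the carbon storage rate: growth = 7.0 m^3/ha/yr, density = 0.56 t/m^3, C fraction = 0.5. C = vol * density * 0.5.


C = 7.0 * 0.56 * 0.5 = 1.96 t C/ha/yr

1.96 t C/ha/yr


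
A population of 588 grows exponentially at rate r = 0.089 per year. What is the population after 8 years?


r*t = 0.089 * 8 = 0.712
exp(0.712) = 2.03806
N = 588 * 2.03806 = 1198.38 ≈ 1198

1198


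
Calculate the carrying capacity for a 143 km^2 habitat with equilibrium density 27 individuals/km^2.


K = 27 * 143 = 3861 individuals

3861 individuals


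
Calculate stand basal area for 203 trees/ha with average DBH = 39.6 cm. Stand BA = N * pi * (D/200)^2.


(D/200)^2 = (39.6/200)^2 = 0.198^2 = 0.039204
Individual BA = 3.141593 * 0.039204 = 0.123163 m^2
Stand BA = 203 * 0.123163 = 25.0021 ≈ 25.00 m^2/ha

25.00 m^2/ha


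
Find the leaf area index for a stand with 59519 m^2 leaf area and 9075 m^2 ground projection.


LAI = 59519 / 9075 = 6.5586 ≈ 6.56

6.56


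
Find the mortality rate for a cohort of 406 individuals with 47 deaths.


Mortality rate = 47 / 406 = 0.115764 ≈ 0.1158

0.1158


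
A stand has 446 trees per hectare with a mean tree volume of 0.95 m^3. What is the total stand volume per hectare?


V_stand = 446 * 0.95 = 423.7 m^3/ha

423.7 m^3/ha


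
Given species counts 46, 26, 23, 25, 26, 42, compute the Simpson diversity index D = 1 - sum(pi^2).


Total N = 46 + 26 + 23 + 25 + 26 + 42 = 188
Per-species terms:
  p = 46/188 = 0.244681; p^2 = 0.244681^2 = 0.059869
  p = 26/188 = 0.138298; p^2 = 0.138298^2 = 0.019126
  p = 23/188 = 0.122340; p^2 = 0.122340^2 = 0.014967
  p = 25/188 = 0.132979; p^2 = 0.132979^2 = 0.017683
  p = 26/188 = 0.138298; p^2 = 0.138298^2 = 0.019126
  p = 42/188 = 0.223404; p^2 = 0.223404^2 = 0.049909
sum(p^2) = 0.059869 + 0.019126 + 0.014967 + 0.017683 + 0.019126 + 0.049909 = 0.180680
D = 1 - 0.180680 = 0.819320 ≈ 0.8193

0.8193


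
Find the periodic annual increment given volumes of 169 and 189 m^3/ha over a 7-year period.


PAI = (V2 - V1) / period = (189 - 169) / 7 = 20 / 7 = 2.8571 ≈ 2.86 m^3/ha/yr

2.86 m^3/ha/yr


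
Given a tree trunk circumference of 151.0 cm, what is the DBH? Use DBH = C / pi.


DBH = C / pi = 151.0 / 3.141593 = 48.0648 ≈ 48.06 cm

48.06 cm


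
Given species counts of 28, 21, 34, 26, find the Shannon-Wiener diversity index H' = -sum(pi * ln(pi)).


Total N = 28 + 21 + 34 + 26 = 109
Per-species terms:
  p = 28/109 = 0.256881; ln(p) = -1.359142; p*ln(p) = 0.256881 * (-1.359142) = -0.349138
  p = 21/109 = 0.192661; ln(p) = -1.646823; p*ln(p) = 0.192661 * (-1.646823) = -0.317279
  p = 34/109 = 0.311927; ln(p) = -1.164986; p*ln(p) = 0.311927 * (-1.164986) = -0.363391
  p = 26/109 = 0.238532; ln(p) = -1.433252; p*ln(p) = 0.238532 * (-1.433252) = -0.341876
sum(p*ln(p)) = (-0.349138) + (-0.317279) + (-0.363391) + (-0.341876) = -1.371684
H' = -(-1.371684) = 1.371684 ≈ 1.3717

1.3717


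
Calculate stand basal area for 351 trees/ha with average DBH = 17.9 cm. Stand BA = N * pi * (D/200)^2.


(D/200)^2 = (17.9/200)^2 = 0.0895^2 = 0.00801025
Individual BA = 3.141593 * 0.00801025 = 0.0251649 m^2
Stand BA = 351 * 0.0251649 = 8.83288 ≈ 8.83 m^2/ha

8.83 m^2/ha


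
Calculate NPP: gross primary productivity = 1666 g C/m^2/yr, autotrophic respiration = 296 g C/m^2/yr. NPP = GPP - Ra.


NPP = GPP - Ra = 1666 - 296 = 1370 g C/m^2/yr

1370 g C/m^2/yr


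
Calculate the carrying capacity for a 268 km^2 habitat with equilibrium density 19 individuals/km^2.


K = 19 * 268 = 5092 individuals

5092 individuals


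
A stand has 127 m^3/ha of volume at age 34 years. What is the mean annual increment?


MAI = 127 / 34 = 3.7353 ≈ 3.74 m^3/ha/yr

3.74 m^3/ha/yr


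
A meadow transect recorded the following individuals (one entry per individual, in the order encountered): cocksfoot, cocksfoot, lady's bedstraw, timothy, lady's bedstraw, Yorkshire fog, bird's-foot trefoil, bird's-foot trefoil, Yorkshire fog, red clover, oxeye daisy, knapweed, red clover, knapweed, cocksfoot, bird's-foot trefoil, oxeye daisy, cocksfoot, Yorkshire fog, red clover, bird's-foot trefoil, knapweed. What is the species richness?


Total individuals logged = 22
Distinct species (count of individuals): cocksfoot (4), lady's bedstraw (2), timothy (1), Yorkshire fog (3), bird's-foot trefoil (4), red clover (3), oxeye daisy (2), knapweed (3)
Species richness = number of distinct species = 8

8


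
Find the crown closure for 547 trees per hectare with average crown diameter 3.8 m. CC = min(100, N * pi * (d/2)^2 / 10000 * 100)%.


(d/2)^2 = (3.8/2)^2 = 1.9^2 = 3.61
Crown area = 3.141593 * 3.61 = 11.3412 m^2
N * area / 10000 * 100 = 547 * 11.3412 / 10000 * 100 = 62.0364
CC = min(100, 62.0364) = 62.0364 ≈ 62.0%

62.0%


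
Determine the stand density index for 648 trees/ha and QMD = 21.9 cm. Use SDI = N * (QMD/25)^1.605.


QMD/25 = 21.9/25 = 0.876
(0.876)^1.605 = exp(1.605 * ln(0.876)) = exp(1.605 * (-0.132389)) = exp(-0.212484) = 0.808573
SDI = 648 * 0.808573 = 523.955 ≈ 524

524


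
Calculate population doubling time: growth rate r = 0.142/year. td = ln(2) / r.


td = ln(2) / 0.142 = 0.693147 / 0.142 = 4.88132 ≈ 4.9 years

4.9 years


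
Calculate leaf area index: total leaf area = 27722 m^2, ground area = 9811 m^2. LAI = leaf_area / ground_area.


LAI = 27722 / 9811 = 2.8256 ≈ 2.83

2.83


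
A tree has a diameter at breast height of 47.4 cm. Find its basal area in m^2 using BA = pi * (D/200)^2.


D/200 = 47.4/200 = 0.237 m
(D/200)^2 = 0.237^2 = 0.056169
BA = 3.141593 * 0.056169 = 0.176460 ≈ 0.1765 m^2

0.1765 m^2


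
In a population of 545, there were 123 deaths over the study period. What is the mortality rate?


Mortality rate = 123 / 545 = 0.225688 ≈ 0.2257

0.2257


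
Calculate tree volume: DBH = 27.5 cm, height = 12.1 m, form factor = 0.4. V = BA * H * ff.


(D/200)^2 = (27.5/200)^2 = 0.1375^2 = 0.01890625
BA = 3.141593 * 0.01890625 = 0.0593957 m^2
V = 0.0593957 * 12.1 * 0.4 = 0.287475 ≈ 0.287 m^3

0.287 m^3


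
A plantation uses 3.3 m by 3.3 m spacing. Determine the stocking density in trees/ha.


N = 10000 / 3.3^2 = 10000 / 10.89 = 918.274 ≈ 918 trees/ha

918 trees/ha


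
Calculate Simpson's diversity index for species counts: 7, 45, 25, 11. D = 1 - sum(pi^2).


Total N = 7 + 45 + 25 + 11 = 88
Per-species terms:
  p = 7/88 = 0.079545; p^2 = 0.079545^2 = 0.006327
  p = 45/88 = 0.511364; p^2 = 0.511364^2 = 0.261493
  p = 25/88 = 0.284091; p^2 = 0.284091^2 = 0.080708
  p = 11/88 = 0.125000; p^2 = 0.125000^2 = 0.015625
sum(p^2) = 0.006327 + 0.261493 + 0.080708 + 0.015625 = 0.364153
D = 1 - 0.364153 = 0.635847 ≈ 0.6358

0.6358


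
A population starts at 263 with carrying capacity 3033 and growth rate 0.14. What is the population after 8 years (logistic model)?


(K - N0)/N0 = (3033 - 263)/263 = 2770/263 = 10.5323
r*t = 0.14 * 8 = 1.12; exp(-1.12) = 0.326280
10.5323 * 0.326280 = 3.43648
1 + 3.43648 = 4.43648
N = 3033 / 4.43648 = 683.650 ≈ 684

684


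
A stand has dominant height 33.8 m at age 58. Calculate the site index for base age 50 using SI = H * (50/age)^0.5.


50/58 = 0.862069
(0.862069)^0.5 = 0.928477
SI = 33.8 * 0.928477 = 31.3825 ≈ 31.4 m

31.4 m


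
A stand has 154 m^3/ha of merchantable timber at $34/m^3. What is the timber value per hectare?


Value = 154 * 34 = $5236/ha

$5236/ha


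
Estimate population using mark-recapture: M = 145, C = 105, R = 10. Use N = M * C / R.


N = M * C / R = 145 * 105 / 10 = 15225 / 10 = 1522.50 ≈ 1523

1523 individuals


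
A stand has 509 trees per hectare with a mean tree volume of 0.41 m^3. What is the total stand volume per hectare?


V_stand = 509 * 0.41 = 208.69 ≈ 208.7 m^3/ha

208.7 m^3/ha


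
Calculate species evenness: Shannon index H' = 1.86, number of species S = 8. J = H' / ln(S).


ln(8) = 2.07944
J = H' / ln(S) = 1.86 / 2.07944 = 0.894472 ≈ 0.8945

0.8945


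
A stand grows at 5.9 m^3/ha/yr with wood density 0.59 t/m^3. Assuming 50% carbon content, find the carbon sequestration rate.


C = 5.9 * 0.59 * 0.5 = 1.7405 ≈ 1.74 t C/ha/yr

1.74 t C/ha/yr


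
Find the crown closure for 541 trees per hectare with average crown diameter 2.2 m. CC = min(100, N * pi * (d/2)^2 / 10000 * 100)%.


(d/2)^2 = (2.2/2)^2 = 1.1^2 = 1.21
Crown area = 3.141593 * 1.21 = 3.80133 m^2
N * area / 10000 * 100 = 541 * 3.80133 / 10000 * 100 = 20.5652
CC = min(100, 20.5652) = 20.5652 ≈ 20.6%

20.6%


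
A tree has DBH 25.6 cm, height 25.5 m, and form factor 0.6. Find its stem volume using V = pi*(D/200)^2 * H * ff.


(D/200)^2 = (25.6/200)^2 = 0.128^2 = 0.016384
BA = 3.141593 * 0.016384 = 0.0514719 m^2
V = 0.0514719 * 25.5 * 0.6 = 0.787520 ≈ 0.788 m^3

0.788 m^3
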